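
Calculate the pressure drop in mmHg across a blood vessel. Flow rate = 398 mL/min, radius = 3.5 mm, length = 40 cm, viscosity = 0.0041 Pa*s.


dP = 8*mu*L*Q / (pi*r^4)
Q = 398 mL/min = 6.63333e-06 m^3/s
dP = 184.605 Pa = 184.605 / 133.322 mmHg = 1.385 mmHg


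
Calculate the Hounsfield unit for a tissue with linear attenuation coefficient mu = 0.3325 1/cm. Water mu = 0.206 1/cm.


HU = ((mu_tissue - mu_water) / mu_water) * 1000
HU = ((0.3325 - 0.206) / 0.206) * 1000
HU = 614.1


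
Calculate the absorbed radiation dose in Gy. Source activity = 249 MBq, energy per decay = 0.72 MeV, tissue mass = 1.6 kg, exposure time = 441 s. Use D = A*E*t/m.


A = 249 MBq = 2.4900e+08 Bq
E = 0.72 MeV = 1.15344e-13 J
D = A*E*t/m = 2.4900e+08*1.15344e-13*441/1.6
D = 0.007916 Gy


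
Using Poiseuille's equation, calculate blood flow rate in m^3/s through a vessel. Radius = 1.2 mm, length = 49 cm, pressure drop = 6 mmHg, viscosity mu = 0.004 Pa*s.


Q = pi*r^4*dP / (8*mu*L)
r = 0.0012 m, L = 0.49 m
dP = 6 mmHg = 799.932 Pa
Q = 3.3234e-07 m^3/s


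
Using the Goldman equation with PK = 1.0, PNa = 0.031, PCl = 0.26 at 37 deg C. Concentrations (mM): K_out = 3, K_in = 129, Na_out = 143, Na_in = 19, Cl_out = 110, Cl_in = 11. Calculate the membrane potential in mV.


Vm = (RT/F)*ln((PK*Ko + PNa*Nao + PCl*Cli)/(PK*Ki + PNa*Nai + PCl*Clo))
Numer = 10.293, Denom = 158.189
Vm = -73.02 mV


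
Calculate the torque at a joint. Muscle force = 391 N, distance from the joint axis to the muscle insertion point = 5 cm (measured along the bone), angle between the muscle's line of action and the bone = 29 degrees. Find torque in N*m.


Torque = F * d * sin(theta)   (moment arm = d*sin(theta))
d = 5 cm = 0.05 m
Torque = 391 * 0.05 * sin(29)
Torque = 9.478 N*m


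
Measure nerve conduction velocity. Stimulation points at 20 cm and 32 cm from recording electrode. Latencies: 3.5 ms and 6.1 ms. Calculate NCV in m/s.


Distance = (32 - 20) / 100 = 0.12 m
dt = (6.1 - 3.5) / 1000 = 0.0026 s
NCV = dist / dt = 46.15 m/s


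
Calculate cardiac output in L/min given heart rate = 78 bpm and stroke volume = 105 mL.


CO = HR * SV
CO = 78 * 105 / 1000
CO = 8.19 L/min


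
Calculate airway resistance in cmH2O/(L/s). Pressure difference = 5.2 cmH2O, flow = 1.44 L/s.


R = dP / flow
R = 5.2 / 1.44
R = 3.611 cmH2O/(L/s)


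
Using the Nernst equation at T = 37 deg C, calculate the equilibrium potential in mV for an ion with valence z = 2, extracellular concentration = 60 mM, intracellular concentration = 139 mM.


E = (RT/(zF)) * ln(C_out/C_in)
T = 37 + 273.15 = 310.15 K
E = (8.314 * 310.15 / (2 * 96485)) * ln(60/139)
E = -11.23 mV


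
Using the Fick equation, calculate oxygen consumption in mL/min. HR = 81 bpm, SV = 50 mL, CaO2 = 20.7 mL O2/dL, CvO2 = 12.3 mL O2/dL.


CO = HR*SV = 81*50/1000 = 4.05 L/min
a-v O2 diff = 20.7 - 12.3 = 8.4 mL/dL
VO2 = CO * (CaO2-CvO2) * 10 dL/L
VO2 = 4.05 * 8.4 * 10
VO2 = 340.2 mL/min


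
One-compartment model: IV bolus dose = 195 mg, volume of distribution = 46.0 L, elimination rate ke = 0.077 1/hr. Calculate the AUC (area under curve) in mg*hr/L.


C0 = Dose/Vd = 195/46.0 = 4.23913 mg/L
AUC = C0/ke = 4.23913/0.077
AUC = 55.05 mg*hr/L


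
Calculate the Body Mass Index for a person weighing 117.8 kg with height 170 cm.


BMI = weight / height^2
height = 170 cm = 1.7 m
BMI = 117.8 / 1.7^2
BMI = 40.76 kg/m^2


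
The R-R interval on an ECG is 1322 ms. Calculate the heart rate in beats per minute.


HR = 60 / RR_interval(s)
RR = 1322 ms = 1.322 s
HR = 60 / 1.322 = 45.39 bpm


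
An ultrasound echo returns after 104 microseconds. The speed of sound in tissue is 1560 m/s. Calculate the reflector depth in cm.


depth = c * t / 2
t = 104 us = 1.0400e-04 s
depth = 1560 * 1.0400e-04 / 2
depth = 0.08112 m = 8.112 cm


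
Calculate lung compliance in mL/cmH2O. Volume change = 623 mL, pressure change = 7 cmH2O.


C = dV / dP
C = 623 / 7
C = 89 mL/cmH2O


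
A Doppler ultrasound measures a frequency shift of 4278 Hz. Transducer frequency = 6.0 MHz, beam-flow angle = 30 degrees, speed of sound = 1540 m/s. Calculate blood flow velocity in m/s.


v = fd * c / (2 * f0 * cos(theta))
v = 4278 * 1540 / (2 * 6.0000e+06 * cos(30))
v = 0.6339 m/s


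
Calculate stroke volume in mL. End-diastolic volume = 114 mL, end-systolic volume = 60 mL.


SV = EDV - ESV
SV = 114 - 60
SV = 54 mL


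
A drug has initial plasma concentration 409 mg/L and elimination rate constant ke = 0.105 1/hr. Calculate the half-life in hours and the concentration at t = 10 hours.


t_half = ln(2) / ke = 0.693147 / 0.105 = 6.601 hr
C(t) = C0 * exp(-ke*t) = 409 * exp(-0.105*10)
C(10) = 143.1 mg/L


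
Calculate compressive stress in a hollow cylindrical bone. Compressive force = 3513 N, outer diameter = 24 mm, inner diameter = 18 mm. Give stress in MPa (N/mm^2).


A = pi*(r_o^2 - r_i^2)
r_o = 12 mm, r_i = 9 mm
A = 197.92 mm^2
sigma = F/A = 3513 / 197.92
sigma = 17.75 MPa


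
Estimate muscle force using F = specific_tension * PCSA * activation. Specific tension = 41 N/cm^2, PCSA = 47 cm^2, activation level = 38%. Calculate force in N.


F = sigma * PCSA * activation
F = 41 * 47 * 0.38
F = 732.3 N


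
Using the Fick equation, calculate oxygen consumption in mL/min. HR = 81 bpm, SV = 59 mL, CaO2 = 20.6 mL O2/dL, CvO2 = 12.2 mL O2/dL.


CO = HR*SV = 81*59/1000 = 4.779 L/min
a-v O2 diff = 20.6 - 12.2 = 8.4 mL/dL
VO2 = CO * (CaO2-CvO2) * 10 dL/L
VO2 = 4.779 * 8.4 * 10
VO2 = 401.4 mL/min


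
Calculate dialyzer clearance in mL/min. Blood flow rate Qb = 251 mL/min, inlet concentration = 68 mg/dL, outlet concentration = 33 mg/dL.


K = Qb * (Cb_in - Cb_out) / Cb_in
K = 251 * (68 - 33) / 68
K = 129.2 mL/min


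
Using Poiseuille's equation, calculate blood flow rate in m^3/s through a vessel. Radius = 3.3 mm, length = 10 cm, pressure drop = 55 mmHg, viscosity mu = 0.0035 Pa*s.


Q = pi*r^4*dP / (8*mu*L)
r = 0.0033 m, L = 0.1 m
dP = 55 mmHg = 7332.71 Pa
Q = 9.7569e-04 m^3/s


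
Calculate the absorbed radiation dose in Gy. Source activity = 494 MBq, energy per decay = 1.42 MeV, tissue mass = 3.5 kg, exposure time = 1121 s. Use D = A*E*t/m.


A = 494 MBq = 4.9400e+08 Bq
E = 1.42 MeV = 2.27484e-13 J
D = A*E*t/m = 4.9400e+08*2.27484e-13*1121/3.5
D = 0.03599 Gy


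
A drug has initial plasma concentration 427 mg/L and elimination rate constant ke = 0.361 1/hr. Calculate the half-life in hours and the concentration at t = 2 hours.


t_half = ln(2) / ke = 0.693147 / 0.361 = 1.92 hr
C(t) = C0 * exp(-ke*t) = 427 * exp(-0.361*2)
C(2) = 207.4 mg/L


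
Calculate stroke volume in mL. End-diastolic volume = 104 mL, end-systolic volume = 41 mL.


SV = EDV - ESV
SV = 104 - 41
SV = 63 mL


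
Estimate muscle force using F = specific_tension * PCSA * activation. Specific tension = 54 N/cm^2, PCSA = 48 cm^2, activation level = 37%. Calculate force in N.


F = sigma * PCSA * activation
F = 54 * 48 * 0.37
F = 959 N


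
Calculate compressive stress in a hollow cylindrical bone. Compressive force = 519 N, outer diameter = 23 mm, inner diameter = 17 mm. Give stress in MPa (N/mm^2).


A = pi*(r_o^2 - r_i^2)
r_o = 11.5 mm, r_i = 8.5 mm
A = 188.496 mm^2
sigma = F/A = 519 / 188.496
sigma = 2.753 MPa


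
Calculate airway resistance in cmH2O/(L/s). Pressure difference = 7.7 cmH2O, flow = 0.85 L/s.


R = dP / flow
R = 7.7 / 0.85
R = 9.059 cmH2O/(L/s)


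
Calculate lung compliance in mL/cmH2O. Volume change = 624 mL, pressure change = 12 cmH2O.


C = dV / dP
C = 624 / 12
C = 52 mL/cmH2O


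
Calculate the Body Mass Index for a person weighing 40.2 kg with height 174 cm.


BMI = weight / height^2
height = 174 cm = 1.74 m
BMI = 40.2 / 1.74^2
BMI = 13.28 kg/m^2


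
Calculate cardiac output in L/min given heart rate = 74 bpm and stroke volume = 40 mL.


CO = HR * SV
CO = 74 * 40 / 1000
CO = 2.96 L/min


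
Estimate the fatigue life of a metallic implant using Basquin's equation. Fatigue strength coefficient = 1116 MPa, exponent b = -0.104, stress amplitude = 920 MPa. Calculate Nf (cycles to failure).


sigma_a = sigma_f' * (2Nf)^b
2Nf = (sigma_a/sigma_f')^(1/b)
2Nf = (920/1116)^(1/-0.104)
2Nf = 6.4047699
Nf = 3.202


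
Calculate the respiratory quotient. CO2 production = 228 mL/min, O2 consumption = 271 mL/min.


RQ = VCO2 / VO2
RQ = 228 / 271
RQ = 0.8413


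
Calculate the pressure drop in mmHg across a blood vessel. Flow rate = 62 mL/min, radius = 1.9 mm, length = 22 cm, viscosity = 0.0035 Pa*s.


dP = 8*mu*L*Q / (pi*r^4)
Q = 62 mL/min = 1.03333e-06 m^3/s
dP = 155.473 Pa = 155.473 / 133.322 mmHg = 1.166 mmHg


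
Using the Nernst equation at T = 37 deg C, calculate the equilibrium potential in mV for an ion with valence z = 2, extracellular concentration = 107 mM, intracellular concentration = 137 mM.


E = (RT/(zF)) * ln(C_out/C_in)
T = 37 + 273.15 = 310.15 K
E = (8.314 * 310.15 / (2 * 96485)) * ln(107/137)
E = -3.303 mV


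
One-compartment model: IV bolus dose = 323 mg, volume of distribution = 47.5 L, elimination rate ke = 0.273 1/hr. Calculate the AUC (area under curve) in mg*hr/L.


C0 = Dose/Vd = 323/47.5 = 6.8 mg/L
AUC = C0/ke = 6.8/0.273
AUC = 24.91 mg*hr/L


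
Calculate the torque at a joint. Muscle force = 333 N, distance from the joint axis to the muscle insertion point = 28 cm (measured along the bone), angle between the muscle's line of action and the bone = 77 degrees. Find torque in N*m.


Torque = F * d * sin(theta)   (moment arm = d*sin(theta))
d = 28 cm = 0.28 m
Torque = 333 * 0.28 * sin(77)
Torque = 90.85 N*m


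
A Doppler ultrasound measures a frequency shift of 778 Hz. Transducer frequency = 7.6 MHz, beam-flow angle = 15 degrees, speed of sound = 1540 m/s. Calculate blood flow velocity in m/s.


v = fd * c / (2 * f0 * cos(theta))
v = 778 * 1540 / (2 * 7.6000e+06 * cos(15))
v = 0.0816 m/s


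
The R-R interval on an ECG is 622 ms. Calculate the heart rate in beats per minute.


HR = 60 / RR_interval(s)
RR = 622 ms = 0.622 s
HR = 60 / 0.622 = 96.46 bpm


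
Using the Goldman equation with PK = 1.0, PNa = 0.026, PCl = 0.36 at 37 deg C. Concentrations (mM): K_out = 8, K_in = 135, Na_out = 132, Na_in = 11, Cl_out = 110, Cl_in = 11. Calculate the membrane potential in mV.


Vm = (RT/F)*ln((PK*Ko + PNa*Nao + PCl*Cli)/(PK*Ki + PNa*Nai + PCl*Clo))
Numer = 15.392, Denom = 174.886
Vm = -64.95 mV


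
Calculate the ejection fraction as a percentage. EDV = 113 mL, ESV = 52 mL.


SV = EDV - ESV = 113 - 52 = 61 mL
EF = SV/EDV * 100 = 61/113 * 100
EF = 53.98%


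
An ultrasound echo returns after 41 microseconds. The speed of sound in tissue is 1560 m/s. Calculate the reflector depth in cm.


depth = c * t / 2
t = 41 us = 4.1000e-05 s
depth = 1560 * 4.1000e-05 / 2
depth = 0.03198 m = 3.198 cm


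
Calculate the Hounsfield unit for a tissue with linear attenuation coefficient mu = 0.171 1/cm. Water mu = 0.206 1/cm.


HU = ((mu_tissue - mu_water) / mu_water) * 1000
HU = ((0.171 - 0.206) / 0.206) * 1000
HU = -169.9


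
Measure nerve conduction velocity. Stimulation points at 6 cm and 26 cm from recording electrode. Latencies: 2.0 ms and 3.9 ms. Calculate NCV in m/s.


Distance = (26 - 6) / 100 = 0.2 m
dt = (3.9 - 2.0) / 1000 = 0.0019 s
NCV = dist / dt = 105.3 m/s


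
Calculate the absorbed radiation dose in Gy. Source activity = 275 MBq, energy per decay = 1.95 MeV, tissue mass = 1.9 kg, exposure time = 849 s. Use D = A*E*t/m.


A = 275 MBq = 2.7500e+08 Bq
E = 1.95 MeV = 3.1239e-13 J
D = A*E*t/m = 2.7500e+08*3.1239e-13*849/1.9
D = 0.03839 Gy


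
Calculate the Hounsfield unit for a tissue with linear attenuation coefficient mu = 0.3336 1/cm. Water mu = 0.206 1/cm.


HU = ((mu_tissue - mu_water) / mu_water) * 1000
HU = ((0.3336 - 0.206) / 0.206) * 1000
HU = 619.4


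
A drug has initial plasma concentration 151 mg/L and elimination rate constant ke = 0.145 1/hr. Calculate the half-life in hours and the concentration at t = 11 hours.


t_half = ln(2) / ke = 0.693147 / 0.145 = 4.78 hr
C(t) = C0 * exp(-ke*t) = 151 * exp(-0.145*11)
C(11) = 30.64 mg/L


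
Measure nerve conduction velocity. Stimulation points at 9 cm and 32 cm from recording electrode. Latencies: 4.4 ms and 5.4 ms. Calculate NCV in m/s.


Distance = (32 - 9) / 100 = 0.23 m
dt = (5.4 - 4.4) / 1000 = 0.001 s
NCV = dist / dt = 230 m/s


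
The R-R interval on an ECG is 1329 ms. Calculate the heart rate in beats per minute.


HR = 60 / RR_interval(s)
RR = 1329 ms = 1.329 s
HR = 60 / 1.329 = 45.15 bpm


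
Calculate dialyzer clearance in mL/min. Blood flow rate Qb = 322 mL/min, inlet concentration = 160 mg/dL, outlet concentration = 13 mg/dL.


K = Qb * (Cb_in - Cb_out) / Cb_in
K = 322 * (160 - 13) / 160
K = 295.8 mL/min


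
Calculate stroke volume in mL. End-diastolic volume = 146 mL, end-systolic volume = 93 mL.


SV = EDV - ESV
SV = 146 - 93
SV = 53 mL


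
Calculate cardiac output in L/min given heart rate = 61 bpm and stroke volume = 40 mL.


CO = HR * SV
CO = 61 * 40 / 1000
CO = 2.44 L/min


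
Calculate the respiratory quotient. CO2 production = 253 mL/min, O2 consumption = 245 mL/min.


RQ = VCO2 / VO2
RQ = 253 / 245
RQ = 1.033


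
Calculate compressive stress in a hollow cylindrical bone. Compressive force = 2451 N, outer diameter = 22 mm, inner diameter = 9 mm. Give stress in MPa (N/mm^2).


A = pi*(r_o^2 - r_i^2)
r_o = 11 mm, r_i = 4.5 mm
A = 316.515 mm^2
sigma = F/A = 2451 / 316.515
sigma = 7.744 MPa


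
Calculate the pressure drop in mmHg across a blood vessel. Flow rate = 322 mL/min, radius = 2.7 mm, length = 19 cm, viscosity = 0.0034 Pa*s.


dP = 8*mu*L*Q / (pi*r^4)
Q = 322 mL/min = 5.36667e-06 m^3/s
dP = 166.12 Pa = 166.12 / 133.322 mmHg = 1.246 mmHg


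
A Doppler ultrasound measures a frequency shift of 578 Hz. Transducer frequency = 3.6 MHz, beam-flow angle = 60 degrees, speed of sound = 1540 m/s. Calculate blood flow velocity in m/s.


v = fd * c / (2 * f0 * cos(theta))
v = 578 * 1540 / (2 * 3.6000e+06 * cos(60))
v = 0.2473 m/s


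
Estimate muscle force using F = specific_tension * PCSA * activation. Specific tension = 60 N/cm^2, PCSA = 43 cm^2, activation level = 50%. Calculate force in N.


F = sigma * PCSA * activation
F = 60 * 43 * 0.5
F = 1290 N


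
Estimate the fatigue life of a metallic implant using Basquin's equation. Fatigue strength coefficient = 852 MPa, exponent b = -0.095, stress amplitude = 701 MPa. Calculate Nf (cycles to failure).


sigma_a = sigma_f' * (2Nf)^b
2Nf = (sigma_a/sigma_f')^(1/b)
2Nf = (701/852)^(1/-0.095)
2Nf = 7.7948197
Nf = 3.897


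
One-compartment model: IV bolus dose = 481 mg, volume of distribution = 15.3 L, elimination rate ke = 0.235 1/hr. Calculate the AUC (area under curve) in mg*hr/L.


C0 = Dose/Vd = 481/15.3 = 31.4379 mg/L
AUC = C0/ke = 31.4379/0.235
AUC = 133.8 mg*hr/L


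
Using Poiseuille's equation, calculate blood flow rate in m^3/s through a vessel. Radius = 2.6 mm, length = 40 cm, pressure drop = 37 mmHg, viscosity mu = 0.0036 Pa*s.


Q = pi*r^4*dP / (8*mu*L)
r = 0.0026 m, L = 0.4 m
dP = 37 mmHg = 4932.914 Pa
Q = 6.1474e-05 m^3/s


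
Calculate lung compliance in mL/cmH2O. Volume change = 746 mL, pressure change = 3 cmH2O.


C = dV / dP
C = 746 / 3
C = 248.7 mL/cmH2O


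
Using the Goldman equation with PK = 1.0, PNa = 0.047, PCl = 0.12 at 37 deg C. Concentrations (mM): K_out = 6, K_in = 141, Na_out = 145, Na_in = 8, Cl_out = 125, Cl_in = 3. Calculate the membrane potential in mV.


Vm = (RT/F)*ln((PK*Ko + PNa*Nao + PCl*Cli)/(PK*Ki + PNa*Nai + PCl*Clo))
Numer = 13.175, Denom = 156.376
Vm = -66.12 mV


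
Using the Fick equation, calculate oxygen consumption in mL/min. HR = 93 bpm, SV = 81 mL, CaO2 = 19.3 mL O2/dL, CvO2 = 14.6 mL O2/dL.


CO = HR*SV = 93*81/1000 = 7.533 L/min
a-v O2 diff = 19.3 - 14.6 = 4.7 mL/dL
VO2 = CO * (CaO2-CvO2) * 10 dL/L
VO2 = 7.533 * 4.7 * 10
VO2 = 354.1 mL/min


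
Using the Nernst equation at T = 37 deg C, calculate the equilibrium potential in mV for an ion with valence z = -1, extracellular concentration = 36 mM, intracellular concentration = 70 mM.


E = (RT/(zF)) * ln(C_out/C_in)
T = 37 + 273.15 = 310.15 K
E = (8.314 * 310.15 / (-1 * 96485)) * ln(36/70)
E = 17.77 mV


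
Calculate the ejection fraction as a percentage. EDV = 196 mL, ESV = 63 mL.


SV = EDV - ESV = 196 - 63 = 133 mL
EF = SV/EDV * 100 = 133/196 * 100
EF = 67.86%


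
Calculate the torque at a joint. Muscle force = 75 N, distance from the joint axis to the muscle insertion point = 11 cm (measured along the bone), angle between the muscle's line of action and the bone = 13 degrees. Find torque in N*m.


Torque = F * d * sin(theta)   (moment arm = d*sin(theta))
d = 11 cm = 0.11 m
Torque = 75 * 0.11 * sin(13)
Torque = 1.856 N*m


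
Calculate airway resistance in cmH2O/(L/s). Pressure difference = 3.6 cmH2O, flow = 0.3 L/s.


R = dP / flow
R = 3.6 / 0.3
R = 12 cmH2O/(L/s)


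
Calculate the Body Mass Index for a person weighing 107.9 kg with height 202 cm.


BMI = weight / height^2
height = 202 cm = 2.02 m
BMI = 107.9 / 2.02^2
BMI = 26.44 kg/m^2


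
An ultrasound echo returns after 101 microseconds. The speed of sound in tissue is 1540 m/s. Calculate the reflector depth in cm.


depth = c * t / 2
t = 101 us = 1.0100e-04 s
depth = 1540 * 1.0100e-04 / 2
depth = 0.07777 m = 7.777 cm


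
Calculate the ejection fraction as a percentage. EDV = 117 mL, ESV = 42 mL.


SV = EDV - ESV = 117 - 42 = 75 mL
EF = SV/EDV * 100 = 75/117 * 100
EF = 64.1%


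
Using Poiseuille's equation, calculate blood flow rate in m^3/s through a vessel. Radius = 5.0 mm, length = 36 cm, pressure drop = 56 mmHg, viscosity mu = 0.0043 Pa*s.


Q = pi*r^4*dP / (8*mu*L)
r = 0.005 m, L = 0.36 m
dP = 56 mmHg = 7466.032 Pa
Q = 0.001184 m^3/s


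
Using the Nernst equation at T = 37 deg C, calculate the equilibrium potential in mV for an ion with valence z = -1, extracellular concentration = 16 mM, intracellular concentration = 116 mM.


E = (RT/(zF)) * ln(C_out/C_in)
T = 37 + 273.15 = 310.15 K
E = (8.314 * 310.15 / (-1 * 96485)) * ln(16/116)
E = 52.94 mV


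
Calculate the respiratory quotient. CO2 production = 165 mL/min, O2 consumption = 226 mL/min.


RQ = VCO2 / VO2
RQ = 165 / 226
RQ = 0.7301


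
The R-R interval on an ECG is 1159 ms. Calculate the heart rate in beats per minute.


HR = 60 / RR_interval(s)
RR = 1159 ms = 1.159 s
HR = 60 / 1.159 = 51.77 bpm


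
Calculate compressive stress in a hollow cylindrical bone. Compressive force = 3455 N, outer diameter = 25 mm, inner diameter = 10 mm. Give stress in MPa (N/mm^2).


A = pi*(r_o^2 - r_i^2)
r_o = 12.5 mm, r_i = 5 mm
A = 412.334 mm^2
sigma = F/A = 3455 / 412.334
sigma = 8.379 MPa


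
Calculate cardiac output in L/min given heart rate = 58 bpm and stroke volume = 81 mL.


CO = HR * SV
CO = 58 * 81 / 1000
CO = 4.698 L/min


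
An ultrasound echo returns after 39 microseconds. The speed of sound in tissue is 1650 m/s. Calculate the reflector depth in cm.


depth = c * t / 2
t = 39 us = 3.9000e-05 s
depth = 1650 * 3.9000e-05 / 2
depth = 0.032175 m = 3.2175 cm


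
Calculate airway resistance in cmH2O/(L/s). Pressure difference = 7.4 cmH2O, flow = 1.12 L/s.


R = dP / flow
R = 7.4 / 1.12
R = 6.607 cmH2O/(L/s)


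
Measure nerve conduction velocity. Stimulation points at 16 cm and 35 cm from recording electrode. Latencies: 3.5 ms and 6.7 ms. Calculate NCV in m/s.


Distance = (35 - 16) / 100 = 0.19 m
dt = (6.7 - 3.5) / 1000 = 0.0032 s
NCV = dist / dt = 59.38 m/s


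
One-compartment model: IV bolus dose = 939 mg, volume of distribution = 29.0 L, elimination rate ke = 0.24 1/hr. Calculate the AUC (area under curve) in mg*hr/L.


C0 = Dose/Vd = 939/29.0 = 32.3793 mg/L
AUC = C0/ke = 32.3793/0.24
AUC = 134.9 mg*hr/L


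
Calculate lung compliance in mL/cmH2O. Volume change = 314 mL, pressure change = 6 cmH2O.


C = dV / dP
C = 314 / 6
C = 52.33 mL/cmH2O


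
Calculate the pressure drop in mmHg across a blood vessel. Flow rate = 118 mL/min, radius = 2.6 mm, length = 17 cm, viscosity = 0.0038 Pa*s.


dP = 8*mu*L*Q / (pi*r^4)
Q = 118 mL/min = 1.96667e-06 m^3/s
dP = 70.7963 Pa = 70.7963 / 133.322 mmHg = 0.531 mmHg


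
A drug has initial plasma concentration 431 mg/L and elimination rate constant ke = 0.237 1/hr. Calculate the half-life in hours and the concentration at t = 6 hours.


t_half = ln(2) / ke = 0.693147 / 0.237 = 2.925 hr
C(t) = C0 * exp(-ke*t) = 431 * exp(-0.237*6)
C(6) = 104 mg/L


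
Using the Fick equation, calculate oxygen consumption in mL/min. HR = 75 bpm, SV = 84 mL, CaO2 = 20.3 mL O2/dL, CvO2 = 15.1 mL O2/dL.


CO = HR*SV = 75*84/1000 = 6.3 L/min
a-v O2 diff = 20.3 - 15.1 = 5.2 mL/dL
VO2 = CO * (CaO2-CvO2) * 10 dL/L
VO2 = 6.3 * 5.2 * 10
VO2 = 327.6 mL/min


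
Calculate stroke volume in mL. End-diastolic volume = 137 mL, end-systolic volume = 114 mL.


SV = EDV - ESV
SV = 137 - 114
SV = 23 mL


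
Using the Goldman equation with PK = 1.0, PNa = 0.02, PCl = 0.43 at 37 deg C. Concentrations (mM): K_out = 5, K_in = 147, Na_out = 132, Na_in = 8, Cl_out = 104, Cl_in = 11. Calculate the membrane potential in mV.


Vm = (RT/F)*ln((PK*Ko + PNa*Nao + PCl*Cli)/(PK*Ki + PNa*Nai + PCl*Clo))
Numer = 12.37, Denom = 191.88
Vm = -73.27 mV


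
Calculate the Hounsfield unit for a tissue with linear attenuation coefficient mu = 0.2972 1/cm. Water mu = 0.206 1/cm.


HU = ((mu_tissue - mu_water) / mu_water) * 1000
HU = ((0.2972 - 0.206) / 0.206) * 1000
HU = 442.7


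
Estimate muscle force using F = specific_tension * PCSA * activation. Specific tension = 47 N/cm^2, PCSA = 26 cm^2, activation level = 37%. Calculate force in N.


F = sigma * PCSA * activation
F = 47 * 26 * 0.37
F = 452.1 N


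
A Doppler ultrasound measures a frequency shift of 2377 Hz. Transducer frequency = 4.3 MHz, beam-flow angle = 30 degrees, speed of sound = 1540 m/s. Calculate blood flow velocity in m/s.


v = fd * c / (2 * f0 * cos(theta))
v = 2377 * 1540 / (2 * 4.3000e+06 * cos(30))
v = 0.4915 m/s


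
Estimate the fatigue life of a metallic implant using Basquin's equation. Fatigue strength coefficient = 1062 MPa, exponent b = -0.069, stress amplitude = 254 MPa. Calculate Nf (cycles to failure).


sigma_a = sigma_f' * (2Nf)^b
2Nf = (sigma_a/sigma_f')^(1/b)
2Nf = (254/1062)^(1/-0.069)
2Nf = 1.0097515e+09
Nf = 5.0488e+08


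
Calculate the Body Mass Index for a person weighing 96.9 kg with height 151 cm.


BMI = weight / height^2
height = 151 cm = 1.51 m
BMI = 96.9 / 1.51^2
BMI = 42.5 kg/m^2


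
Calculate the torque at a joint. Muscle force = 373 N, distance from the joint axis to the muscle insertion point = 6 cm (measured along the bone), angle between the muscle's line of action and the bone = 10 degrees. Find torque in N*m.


Torque = F * d * sin(theta)   (moment arm = d*sin(theta))
d = 6 cm = 0.06 m
Torque = 373 * 0.06 * sin(10)
Torque = 3.886 N*m


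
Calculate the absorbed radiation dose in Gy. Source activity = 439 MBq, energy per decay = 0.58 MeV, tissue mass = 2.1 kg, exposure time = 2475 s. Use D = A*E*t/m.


A = 439 MBq = 4.3900e+08 Bq
E = 0.58 MeV = 9.2916e-14 J
D = A*E*t/m = 4.3900e+08*9.2916e-14*2475/2.1
D = 0.04807 Gy


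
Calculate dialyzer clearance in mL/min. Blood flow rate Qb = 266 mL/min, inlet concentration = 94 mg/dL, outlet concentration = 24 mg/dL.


K = Qb * (Cb_in - Cb_out) / Cb_in
K = 266 * (94 - 24) / 94
K = 198.1 mL/min


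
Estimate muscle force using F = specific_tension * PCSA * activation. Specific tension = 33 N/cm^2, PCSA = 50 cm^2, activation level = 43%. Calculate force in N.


F = sigma * PCSA * activation
F = 33 * 50 * 0.43
F = 709.5 N


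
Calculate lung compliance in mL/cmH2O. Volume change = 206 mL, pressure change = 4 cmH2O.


C = dV / dP
C = 206 / 4
C = 51.5 mL/cmH2O


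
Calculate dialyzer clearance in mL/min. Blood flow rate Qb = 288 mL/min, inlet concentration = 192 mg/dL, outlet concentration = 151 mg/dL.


K = Qb * (Cb_in - Cb_out) / Cb_in
K = 288 * (192 - 151) / 192
K = 61.5 mL/min


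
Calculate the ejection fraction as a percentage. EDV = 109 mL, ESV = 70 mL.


SV = EDV - ESV = 109 - 70 = 39 mL
EF = SV/EDV * 100 = 39/109 * 100
EF = 35.78%


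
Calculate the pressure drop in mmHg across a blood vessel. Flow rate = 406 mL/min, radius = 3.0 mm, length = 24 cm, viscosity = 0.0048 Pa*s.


dP = 8*mu*L*Q / (pi*r^4)
Q = 406 mL/min = 6.76667e-06 m^3/s
dP = 245.066 Pa = 245.066 / 133.322 mmHg = 1.838 mmHg


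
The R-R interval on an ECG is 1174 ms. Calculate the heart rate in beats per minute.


HR = 60 / RR_interval(s)
RR = 1174 ms = 1.174 s
HR = 60 / 1.174 = 51.11 bpm


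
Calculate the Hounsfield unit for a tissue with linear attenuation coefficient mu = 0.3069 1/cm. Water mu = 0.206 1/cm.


HU = ((mu_tissue - mu_water) / mu_water) * 1000
HU = ((0.3069 - 0.206) / 0.206) * 1000
HU = 489.8


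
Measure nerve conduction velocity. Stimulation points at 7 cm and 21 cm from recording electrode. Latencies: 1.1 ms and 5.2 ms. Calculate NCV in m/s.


Distance = (21 - 7) / 100 = 0.14 m
dt = (5.2 - 1.1) / 1000 = 0.0041 s
NCV = dist / dt = 34.15 m/s


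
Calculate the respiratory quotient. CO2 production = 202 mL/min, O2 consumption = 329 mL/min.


RQ = VCO2 / VO2
RQ = 202 / 329
RQ = 0.614


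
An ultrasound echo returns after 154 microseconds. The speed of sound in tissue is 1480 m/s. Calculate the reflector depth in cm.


depth = c * t / 2
t = 154 us = 1.5400e-04 s
depth = 1480 * 1.5400e-04 / 2
depth = 0.11396 m = 11.396 cm


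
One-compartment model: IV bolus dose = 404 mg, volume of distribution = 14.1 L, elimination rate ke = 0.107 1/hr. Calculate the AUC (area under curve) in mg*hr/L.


C0 = Dose/Vd = 404/14.1 = 28.6525 mg/L
AUC = C0/ke = 28.6525/0.107
AUC = 267.8 mg*hr/L


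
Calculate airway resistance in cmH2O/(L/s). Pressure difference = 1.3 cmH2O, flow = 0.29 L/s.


R = dP / flow
R = 1.3 / 0.29
R = 4.483 cmH2O/(L/s)


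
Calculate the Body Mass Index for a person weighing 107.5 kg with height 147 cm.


BMI = weight / height^2
height = 147 cm = 1.47 m
BMI = 107.5 / 1.47^2
BMI = 49.75 kg/m^2


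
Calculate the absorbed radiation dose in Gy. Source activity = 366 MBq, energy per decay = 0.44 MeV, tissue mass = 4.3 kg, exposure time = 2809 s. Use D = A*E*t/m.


A = 366 MBq = 3.6600e+08 Bq
E = 0.44 MeV = 7.0488e-14 J
D = A*E*t/m = 3.6600e+08*7.0488e-14*2809/4.3
D = 0.01685 Gy


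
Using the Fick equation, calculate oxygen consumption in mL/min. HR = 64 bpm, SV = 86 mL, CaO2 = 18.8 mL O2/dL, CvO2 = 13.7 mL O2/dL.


CO = HR*SV = 64*86/1000 = 5.504 L/min
a-v O2 diff = 18.8 - 13.7 = 5.1 mL/dL
VO2 = CO * (CaO2-CvO2) * 10 dL/L
VO2 = 5.504 * 5.1 * 10
VO2 = 280.7 mL/min


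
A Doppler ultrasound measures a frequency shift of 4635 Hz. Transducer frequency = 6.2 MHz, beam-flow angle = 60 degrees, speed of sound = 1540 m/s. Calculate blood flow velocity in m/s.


v = fd * c / (2 * f0 * cos(theta))
v = 4635 * 1540 / (2 * 6.2000e+06 * cos(60))
v = 1.151 m/s


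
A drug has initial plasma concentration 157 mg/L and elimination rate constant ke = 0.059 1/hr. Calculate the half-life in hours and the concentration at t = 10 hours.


t_half = ln(2) / ke = 0.693147 / 0.059 = 11.75 hr
C(t) = C0 * exp(-ke*t) = 157 * exp(-0.059*10)
C(10) = 87.03 mg/L


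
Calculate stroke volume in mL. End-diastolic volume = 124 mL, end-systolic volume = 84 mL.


SV = EDV - ESV
SV = 124 - 84
SV = 40 mL


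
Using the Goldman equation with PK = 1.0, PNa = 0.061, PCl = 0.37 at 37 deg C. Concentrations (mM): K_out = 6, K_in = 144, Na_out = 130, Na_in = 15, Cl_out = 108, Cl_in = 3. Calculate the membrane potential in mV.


Vm = (RT/F)*ln((PK*Ko + PNa*Nao + PCl*Cli)/(PK*Ki + PNa*Nai + PCl*Clo))
Numer = 15.04, Denom = 184.875
Vm = -67.05 mV


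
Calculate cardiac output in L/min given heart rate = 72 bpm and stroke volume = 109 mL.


CO = HR * SV
CO = 72 * 109 / 1000
CO = 7.848 L/min


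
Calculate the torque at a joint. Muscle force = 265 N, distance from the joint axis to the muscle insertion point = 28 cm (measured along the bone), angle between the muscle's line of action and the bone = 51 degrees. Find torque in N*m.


Torque = F * d * sin(theta)   (moment arm = d*sin(theta))
d = 28 cm = 0.28 m
Torque = 265 * 0.28 * sin(51)
Torque = 57.66 N*m


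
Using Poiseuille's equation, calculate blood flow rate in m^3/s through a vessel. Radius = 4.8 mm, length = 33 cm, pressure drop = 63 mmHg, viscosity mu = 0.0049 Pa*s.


Q = pi*r^4*dP / (8*mu*L)
r = 0.0048 m, L = 0.33 m
dP = 63 mmHg = 8399.286 Pa
Q = 0.001083 m^3/s


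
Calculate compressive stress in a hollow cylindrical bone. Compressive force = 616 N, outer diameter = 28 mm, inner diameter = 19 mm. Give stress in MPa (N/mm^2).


A = pi*(r_o^2 - r_i^2)
r_o = 14 mm, r_i = 9.5 mm
A = 332.223 mm^2
sigma = F/A = 616 / 332.223
sigma = 1.854 MPa


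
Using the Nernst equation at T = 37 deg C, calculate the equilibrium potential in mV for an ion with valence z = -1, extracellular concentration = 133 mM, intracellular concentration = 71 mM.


E = (RT/(zF)) * ln(C_out/C_in)
T = 37 + 273.15 = 310.15 K
E = (8.314 * 310.15 / (-1 * 96485)) * ln(133/71)
E = -16.77 mV


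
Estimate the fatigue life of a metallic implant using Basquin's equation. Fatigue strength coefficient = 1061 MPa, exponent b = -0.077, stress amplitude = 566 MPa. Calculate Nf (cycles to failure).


sigma_a = sigma_f' * (2Nf)^b
2Nf = (sigma_a/sigma_f')^(1/b)
2Nf = (566/1061)^(1/-0.077)
2Nf = 3500.598
Nf = 1750


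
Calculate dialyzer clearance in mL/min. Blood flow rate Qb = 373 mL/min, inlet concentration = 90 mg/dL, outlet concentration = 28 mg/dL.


K = Qb * (Cb_in - Cb_out) / Cb_in
K = 373 * (90 - 28) / 90
K = 257 mL/min


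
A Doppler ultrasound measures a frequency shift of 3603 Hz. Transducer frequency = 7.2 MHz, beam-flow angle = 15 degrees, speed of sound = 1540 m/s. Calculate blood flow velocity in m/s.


v = fd * c / (2 * f0 * cos(theta))
v = 3603 * 1540 / (2 * 7.2000e+06 * cos(15))
v = 0.3989 m/s


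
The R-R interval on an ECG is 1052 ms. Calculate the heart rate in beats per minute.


HR = 60 / RR_interval(s)
RR = 1052 ms = 1.052 s
HR = 60 / 1.052 = 57.03 bpm


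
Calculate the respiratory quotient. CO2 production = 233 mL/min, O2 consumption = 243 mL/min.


RQ = VCO2 / VO2
RQ = 233 / 243
RQ = 0.9588


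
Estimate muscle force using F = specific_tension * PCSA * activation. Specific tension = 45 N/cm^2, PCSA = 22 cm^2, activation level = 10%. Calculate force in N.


F = sigma * PCSA * activation
F = 45 * 22 * 0.1
F = 99 N


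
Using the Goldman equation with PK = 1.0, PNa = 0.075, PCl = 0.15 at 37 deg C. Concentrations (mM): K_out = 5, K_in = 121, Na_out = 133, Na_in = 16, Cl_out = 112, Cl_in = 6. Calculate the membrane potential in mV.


Vm = (RT/F)*ln((PK*Ko + PNa*Nao + PCl*Cli)/(PK*Ki + PNa*Nai + PCl*Clo))
Numer = 15.875, Denom = 139
Vm = -57.99 mV


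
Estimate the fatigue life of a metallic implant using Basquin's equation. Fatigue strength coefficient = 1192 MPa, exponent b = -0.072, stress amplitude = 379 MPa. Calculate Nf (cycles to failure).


sigma_a = sigma_f' * (2Nf)^b
2Nf = (sigma_a/sigma_f')^(1/b)
2Nf = (379/1192)^(1/-0.072)
2Nf = 8158787.7
Nf = 4.0794e+06


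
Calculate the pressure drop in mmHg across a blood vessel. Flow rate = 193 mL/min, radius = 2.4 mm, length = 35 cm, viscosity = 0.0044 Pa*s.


dP = 8*mu*L*Q / (pi*r^4)
Q = 193 mL/min = 3.21667e-06 m^3/s
dP = 380.209 Pa = 380.209 / 133.322 mmHg = 2.852 mmHg


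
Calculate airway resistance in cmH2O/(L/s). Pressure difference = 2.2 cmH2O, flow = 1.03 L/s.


R = dP / flow
R = 2.2 / 1.03
R = 2.136 cmH2O/(L/s)


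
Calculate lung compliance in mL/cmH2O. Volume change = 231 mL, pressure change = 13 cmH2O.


C = dV / dP
C = 231 / 13
C = 17.77 mL/cmH2O


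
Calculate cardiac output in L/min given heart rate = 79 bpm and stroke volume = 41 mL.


CO = HR * SV
CO = 79 * 41 / 1000
CO = 3.239 L/min


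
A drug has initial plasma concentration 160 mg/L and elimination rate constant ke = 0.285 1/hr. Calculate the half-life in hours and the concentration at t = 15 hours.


t_half = ln(2) / ke = 0.693147 / 0.285 = 2.432 hr
C(t) = C0 * exp(-ke*t) = 160 * exp(-0.285*15)
C(15) = 2.226 mg/L


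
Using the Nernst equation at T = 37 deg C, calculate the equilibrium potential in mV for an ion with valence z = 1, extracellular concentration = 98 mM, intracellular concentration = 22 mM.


E = (RT/(zF)) * ln(C_out/C_in)
T = 37 + 273.15 = 310.15 K
E = (8.314 * 310.15 / (1 * 96485)) * ln(98/22)
E = 39.93 mV


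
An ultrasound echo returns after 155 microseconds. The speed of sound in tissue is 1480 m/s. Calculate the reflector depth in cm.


depth = c * t / 2
t = 155 us = 1.5500e-04 s
depth = 1480 * 1.5500e-04 / 2
depth = 0.1147 m = 11.47 cm


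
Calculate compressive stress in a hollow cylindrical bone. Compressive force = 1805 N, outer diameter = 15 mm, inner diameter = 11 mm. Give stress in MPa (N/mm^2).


A = pi*(r_o^2 - r_i^2)
r_o = 7.5 mm, r_i = 5.5 mm
A = 81.6814 mm^2
sigma = F/A = 1805 / 81.6814
sigma = 22.1 MPa


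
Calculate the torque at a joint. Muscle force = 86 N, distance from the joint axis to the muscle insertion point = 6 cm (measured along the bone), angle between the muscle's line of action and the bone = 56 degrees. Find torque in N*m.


Torque = F * d * sin(theta)   (moment arm = d*sin(theta))
d = 6 cm = 0.06 m
Torque = 86 * 0.06 * sin(56)
Torque = 4.278 N*m


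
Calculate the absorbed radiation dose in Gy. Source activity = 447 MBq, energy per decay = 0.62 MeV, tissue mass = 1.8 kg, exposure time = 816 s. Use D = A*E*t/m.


A = 447 MBq = 4.4700e+08 Bq
E = 0.62 MeV = 9.9324e-14 J
D = A*E*t/m = 4.4700e+08*9.9324e-14*816/1.8
D = 0.02013 Gy


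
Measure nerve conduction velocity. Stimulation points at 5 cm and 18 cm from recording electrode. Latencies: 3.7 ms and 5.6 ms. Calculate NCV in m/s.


Distance = (18 - 5) / 100 = 0.13 m
dt = (5.6 - 3.7) / 1000 = 0.0019 s
NCV = dist / dt = 68.42 m/s


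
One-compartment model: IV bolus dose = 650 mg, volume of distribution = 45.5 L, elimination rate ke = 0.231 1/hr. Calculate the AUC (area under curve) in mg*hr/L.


C0 = Dose/Vd = 650/45.5 = 14.2857 mg/L
AUC = C0/ke = 14.2857/0.231
AUC = 61.84 mg*hr/L


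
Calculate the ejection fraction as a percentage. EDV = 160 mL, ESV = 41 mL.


SV = EDV - ESV = 160 - 41 = 119 mL
EF = SV/EDV * 100 = 119/160 * 100
EF = 74.38%


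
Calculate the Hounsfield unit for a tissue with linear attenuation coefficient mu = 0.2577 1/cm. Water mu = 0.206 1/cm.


HU = ((mu_tissue - mu_water) / mu_water) * 1000
HU = ((0.2577 - 0.206) / 0.206) * 1000
HU = 251


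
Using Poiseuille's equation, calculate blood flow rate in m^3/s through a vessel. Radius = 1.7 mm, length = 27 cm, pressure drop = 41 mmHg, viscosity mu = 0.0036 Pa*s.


Q = pi*r^4*dP / (8*mu*L)
r = 0.0017 m, L = 0.27 m
dP = 41 mmHg = 5466.202 Pa
Q = 1.8445e-05 m^3/s


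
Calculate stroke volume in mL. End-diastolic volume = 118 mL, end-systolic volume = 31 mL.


SV = EDV - ESV
SV = 118 - 31
SV = 87 mL


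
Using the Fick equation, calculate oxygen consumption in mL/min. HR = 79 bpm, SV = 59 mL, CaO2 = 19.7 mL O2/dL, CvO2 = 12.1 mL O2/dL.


CO = HR*SV = 79*59/1000 = 4.661 L/min
a-v O2 diff = 19.7 - 12.1 = 7.6 mL/dL
VO2 = CO * (CaO2-CvO2) * 10 dL/L
VO2 = 4.661 * 7.6 * 10
VO2 = 354.2 mL/min


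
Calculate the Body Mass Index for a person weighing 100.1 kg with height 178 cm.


BMI = weight / height^2
height = 178 cm = 1.78 m
BMI = 100.1 / 1.78^2
BMI = 31.59 kg/m^2


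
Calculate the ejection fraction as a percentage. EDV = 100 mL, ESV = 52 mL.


SV = EDV - ESV = 100 - 52 = 48 mL
EF = SV/EDV * 100 = 48/100 * 100
EF = 48%


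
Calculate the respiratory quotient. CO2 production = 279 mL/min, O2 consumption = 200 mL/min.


RQ = VCO2 / VO2
RQ = 279 / 200
RQ = 1.395


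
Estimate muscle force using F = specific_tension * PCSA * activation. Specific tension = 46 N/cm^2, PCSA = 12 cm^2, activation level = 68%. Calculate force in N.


F = sigma * PCSA * activation
F = 46 * 12 * 0.68
F = 375.4 N


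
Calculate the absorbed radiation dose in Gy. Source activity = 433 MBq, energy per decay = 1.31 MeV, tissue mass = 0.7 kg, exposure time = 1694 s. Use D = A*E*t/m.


A = 433 MBq = 4.3300e+08 Bq
E = 1.31 MeV = 2.09862e-13 J
D = A*E*t/m = 4.3300e+08*2.09862e-13*1694/0.7
D = 0.2199 Gy


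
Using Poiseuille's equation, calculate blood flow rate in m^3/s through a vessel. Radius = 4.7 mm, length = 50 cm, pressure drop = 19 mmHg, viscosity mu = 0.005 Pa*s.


Q = pi*r^4*dP / (8*mu*L)
r = 0.0047 m, L = 0.5 m
dP = 19 mmHg = 2533.118 Pa
Q = 1.9416e-04 m^3/s


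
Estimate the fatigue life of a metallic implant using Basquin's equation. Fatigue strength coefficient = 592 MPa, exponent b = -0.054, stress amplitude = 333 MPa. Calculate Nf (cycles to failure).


sigma_a = sigma_f' * (2Nf)^b
2Nf = (sigma_a/sigma_f')^(1/b)
2Nf = (333/592)^(1/-0.054)
2Nf = 42399.488
Nf = 2.12e+04


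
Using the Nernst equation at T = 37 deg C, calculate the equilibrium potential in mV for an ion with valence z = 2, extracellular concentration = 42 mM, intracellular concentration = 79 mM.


E = (RT/(zF)) * ln(C_out/C_in)
T = 37 + 273.15 = 310.15 K
E = (8.314 * 310.15 / (2 * 96485)) * ln(42/79)
E = -8.442 mV


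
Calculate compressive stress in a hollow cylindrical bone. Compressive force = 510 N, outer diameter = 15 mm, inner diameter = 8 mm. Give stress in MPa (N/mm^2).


A = pi*(r_o^2 - r_i^2)
r_o = 7.5 mm, r_i = 4 mm
A = 126.449 mm^2
sigma = F/A = 510 / 126.449
sigma = 4.033 MPa


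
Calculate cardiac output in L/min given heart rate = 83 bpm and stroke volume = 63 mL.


CO = HR * SV
CO = 83 * 63 / 1000
CO = 5.229 L/min


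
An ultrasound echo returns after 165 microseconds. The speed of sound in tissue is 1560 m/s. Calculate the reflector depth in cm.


depth = c * t / 2
t = 165 us = 1.6500e-04 s
depth = 1560 * 1.6500e-04 / 2
depth = 0.1287 m = 12.87 cm


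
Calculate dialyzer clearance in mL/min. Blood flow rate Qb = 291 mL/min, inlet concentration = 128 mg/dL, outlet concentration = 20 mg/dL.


K = Qb * (Cb_in - Cb_out) / Cb_in
K = 291 * (128 - 20) / 128
K = 245.5 mL/min


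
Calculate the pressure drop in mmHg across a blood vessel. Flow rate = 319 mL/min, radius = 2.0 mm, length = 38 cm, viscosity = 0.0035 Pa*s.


dP = 8*mu*L*Q / (pi*r^4)
Q = 319 mL/min = 5.31667e-06 m^3/s
dP = 1125.41 Pa = 1125.41 / 133.322 mmHg = 8.441 mmHg


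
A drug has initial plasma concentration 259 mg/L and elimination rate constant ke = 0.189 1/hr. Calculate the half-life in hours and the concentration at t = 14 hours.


t_half = ln(2) / ke = 0.693147 / 0.189 = 3.667 hr
C(t) = C0 * exp(-ke*t) = 259 * exp(-0.189*14)
C(14) = 18.37 mg/L


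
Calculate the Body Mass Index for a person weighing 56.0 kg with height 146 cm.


BMI = weight / height^2
height = 146 cm = 1.46 m
BMI = 56.0 / 1.46^2
BMI = 26.27 kg/m^2


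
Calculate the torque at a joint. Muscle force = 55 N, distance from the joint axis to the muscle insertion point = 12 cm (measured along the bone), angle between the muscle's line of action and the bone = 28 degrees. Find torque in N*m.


Torque = F * d * sin(theta)   (moment arm = d*sin(theta))
d = 12 cm = 0.12 m
Torque = 55 * 0.12 * sin(28)
Torque = 3.099 N*m


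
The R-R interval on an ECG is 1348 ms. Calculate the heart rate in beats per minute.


HR = 60 / RR_interval(s)
RR = 1348 ms = 1.348 s
HR = 60 / 1.348 = 44.51 bpm


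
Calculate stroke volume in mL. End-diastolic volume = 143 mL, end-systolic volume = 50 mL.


SV = EDV - ESV
SV = 143 - 50
SV = 93 mL
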